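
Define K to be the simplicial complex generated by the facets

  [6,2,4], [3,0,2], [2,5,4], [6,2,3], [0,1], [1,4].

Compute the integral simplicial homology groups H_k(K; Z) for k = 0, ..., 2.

Fix the vertex order 0 < 1 < 2 < 3 < 4 < 5 < 6 and write every simplex with vertices in increasing order. Then dim K = 2 and the simplices of K are:

  0-simplices (7): [0], [1], [2], [3], [4], [5], [6]
  1-simplices (11): [0,1], [0,2], [0,3], [1,4], [2,3], [2,4], [2,5], [2,6], [3,6], [4,5], [4,6]
  2-simplices (4): [0,2,3], [2,3,6], [2,4,5], [2,4,6]

Hence C_0 ≅ Z^7, C_1 ≅ Z^11, C_2 ≅ Z^4.

Boundary ∂_1: C_1 → C_0 is given by ∂[p,q] = [q] − [p]. For instance
  ∂[0,2] = [2] − [0].
The resulting 7×11 matrix has rank 6, and its Smith normal form has invariant factors (1,1,1,1,1,1).

∂_2: C_2 → C_1 sends each 2-simplex [p,q,r] to [q,r] − [p,r] + [p,q]. For instance
  ∂[2,3,6] = [3,6] − [2,6] + [2,3],
  ∂[2,4,6] = [4,6] − [2,6] + [2,4].
The 11×4 boundary matrix has rank 4 and Smith normal form diag(1,1,1,1).

Computing H_k = (kernel of ∂_k) / (image of ∂_{k+1}):

  H_0: rank C_0 − rank ∂_1 = 7 − 6 = 1, and the invariant factors of ∂_1 are all 1, so H_0 = Z.
  H_1: rank ker ∂_1 − rank ∂_2 = (11 − 6) − 4 = 1, and the invariant factors of ∂_2 are all 1, so H_1 = Z.
  H_2: rank ker ∂_2 − rank ∂_3 = (4 − 4) − 0 = 0, and there is no ∂_3, so H_2 = 0.

H_0 = Z,  H_1 = Z,  H_2 = 0.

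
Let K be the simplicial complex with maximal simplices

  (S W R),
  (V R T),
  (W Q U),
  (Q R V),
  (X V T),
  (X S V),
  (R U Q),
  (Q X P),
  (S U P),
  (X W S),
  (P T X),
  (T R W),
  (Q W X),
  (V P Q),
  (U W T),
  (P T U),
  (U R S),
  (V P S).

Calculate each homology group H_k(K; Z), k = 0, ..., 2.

H_0 = Z,  H_1 = Z × Z/2,  H_2 = 0.

We work with the vertex ordering P < Q < R < S < T < U < V < W < X. The simplices of K, each written with vertices in increasing order, are:

  0-simplices (9): P, Q, R, S, T, U, V, W, X
  1-simplices (27): PQ, PS, PT, PU, PV, PX, QR, QU, QV, QW, QX, RS, RT, RU, RV, RW, SU, SV, SW, SX, TU, TV, TW, TX, UW, VX, WX
  2-simplices (18): PQV, PQX, PSU, PSV, PTU, PTX, QRU, QRV, QUW, QWX, RSU, RSW, RTV, RTW, SVX, SWX, TUW, TVX

so the chain groups are C_0 ≅ Z^9, C_1 ≅ Z^27, C_2 ≅ Z^18.

∂_1: C_1 → C_0 sends each edge [p,q] (with p < q) to q − p. For instance
  ∂QR = R − Q.
The 9×27 boundary matrix has rank 8 and Smith normal form diag(1,1,1,1,1,1,1,1).

The boundary map ∂_2: C_2 → C_1 acts by ∂[p,q,r] = [q,r] − [p,r] + [p,q]. For instance
  ∂QWX = WX − QX + QW,
  ∂QUW = UW − QW + QU.
The resulting 27×18 matrix has rank 18, and its Smith normal form has invariant factors (1,1,1,1,1,1,1,1,1,1,1,1,1,1,1,1,1,2).

From H_k ≅ ker(∂_k) / im(∂_{k+1}) we obtain:

  H_0: rank C_0 − rank ∂_1 = 9 − 8 = 1, and the invariant factors of ∂_1 are all 1, so H_0 ≅ Z.
  H_1: rank ker ∂_1 − rank ∂_2 = (27 − 8) − 18 = 1, and ∂_2 has invariant factor 2 > 1, so H_1 ≅ Z × Z/2.
  H_2: rank ker ∂_2 − rank ∂_3 = (18 − 18) − 0 = 0, and there is no ∂_3, so H_2 ≅ 0.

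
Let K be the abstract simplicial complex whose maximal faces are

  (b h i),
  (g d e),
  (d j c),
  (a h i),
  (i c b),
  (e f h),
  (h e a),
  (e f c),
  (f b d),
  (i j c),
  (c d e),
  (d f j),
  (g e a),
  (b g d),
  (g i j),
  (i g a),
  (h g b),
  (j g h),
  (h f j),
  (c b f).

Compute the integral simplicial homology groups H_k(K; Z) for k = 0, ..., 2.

Take the total order a < b < c < d < e < f < g < h < i < j on the vertex set. Then K (dimension 2) consists of the simplices:

  0-simplices (10): a, b, c, d, e, f, g, h, i, j
  1-simplices (30): ae, ag, ah, ai, bc, bd, bf, bg, bh, bi, cd, ce, cf, ci, cj, de, df, dg, dj, ef, eg, eh, fh, fj, gh, gi, gj, hi, hj, ij
  2-simplices (20): aeg, aeh, agi, ahi, bcf, bci, bdf, bdg, bgh, bhi, cde, cdj, cef, cij, deg, dfj, efh, fhj, ghj, gij

giving chain groups C_0 ≅ Z^10, C_1 ≅ Z^30, C_2 ≅ Z^20.

∂_1: C_1 → C_0 maps an edge to its endpoints' difference, ∂[p,q] = q − p. For instance
  ∂dg = g − d.
The 10×30 boundary matrix has rank 9 and Smith normal form diag(1,1,1,1,1,1,1,1,1).

The boundary map ∂_2: C_2 → C_1 acts by ∂[p,q,r] = [q,r] − [p,r] + [p,q]. For instance
  ∂ahi = hi − ai + ah,
  ∂ghj = hj − gj + gh.
The 30×20 boundary matrix has rank 20 and Smith normal form diag(1,1,1,1,1,1,1,1,1,1,1,1,1,1,1,1,1,1,1,2).

From H_k ≅ ker(∂_k) / im(∂_{k+1}) we obtain:

  H_0: rank C_0 − rank ∂_1 = 10 − 9 = 1, and the invariant factors of ∂_1 are all 1, so H_0 = Z.
  H_1: rank ker ∂_1 − rank ∂_2 = (30 − 9) − 20 = 1, and ∂_2 has invariant factor 2 > 1, so H_1 = Z ⊕ Z/2.
  H_2: rank ker ∂_2 − rank ∂_3 = (20 − 20) − 0 = 0, and there is no ∂_3, so H_2 = 0.

As a check, the Euler characteristic is 10 − 30 + 20 = 0, which agrees with 1 − 1 + 0 = 0.

H_0 ≅ Z,  H_1 ≅ Z ⊕ Z/2,  H_2 = 0.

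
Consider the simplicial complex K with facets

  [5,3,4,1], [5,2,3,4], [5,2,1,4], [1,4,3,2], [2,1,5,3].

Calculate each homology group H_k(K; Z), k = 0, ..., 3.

We work with the vertex ordering 1 < 2 < 3 < 4 < 5. The simplices of K, each written with vertices in increasing order, are:

  0-simplices (5): [1], [2], [3], [4], [5]
  1-simplices (10): [1,2], [1,3], [1,4], [1,5], [2,3], [2,4], [2,5], [3,4], [3,5], [4,5]
  2-simplices (10): [1,2,3], [1,2,4], [1,2,5], [1,3,4], [1,3,5], [1,4,5], [2,3,4], [2,3,5], [2,4,5], [3,4,5]
  3-simplices (5): [1,2,3,4], [1,2,3,5], [1,2,4,5], [1,3,4,5], [2,3,4,5]

giving chain groups C_0 ≅ Z^5, C_1 ≅ Z^10, C_2 ≅ Z^10, C_3 ≅ Z^5.

∂_1: C_1 → C_0 is given by ∂[p,q] = [q] − [p]. For instance
  ∂[2,4] = [4] − [2].
The resulting 5×10 matrix has rank 4, and its Smith normal form has invariant factors (1,1,1,1).

Boundary ∂_2: C_2 → C_1 acts by ∂[p,q,r] = [q,r] − [p,r] + [p,q]. For instance
  ∂[1,2,3] = [2,3] − [1,3] + [1,2],
  ∂[1,2,5] = [2,5] − [1,5] + [1,2].
This gives a 10×10 integer matrix of rank 6; reducing to Smith normal form yields diagonal entries (1,1,1,1,1,1).

The boundary map ∂_3: C_3 → C_2 sends each 3-simplex σ to the alternating sum Σ_i (−1)^i (σ with its i-th vertex removed). For instance
  ∂[1,3,4,5] = [3,4,5] − [1,4,5] + [1,3,5] − [1,3,4],
  ∂[1,2,3,5] = [2,3,5] − [1,3,5] + [1,2,5] − [1,2,3].
The 10×5 boundary matrix has rank 4 and Smith normal form diag(1,1,1,1).

From H_k ≅ ker(∂_k) / im(∂_{k+1}) we obtain:

  H_0: rank C_0 − rank ∂_1 = 5 − 4 = 1, and the invariant factors of ∂_1 are all 1, so H_0 = Z.
  H_1: rank ker ∂_1 − rank ∂_2 = (10 − 4) − 6 = 0, and the invariant factors of ∂_2 are all 1, so H_1 = 0.
  H_2: rank ker ∂_2 − rank ∂_3 = (10 − 6) − 4 = 0, and the invariant factors of ∂_3 are all 1, so H_2 = 0.
  H_3: rank ker ∂_3 − rank ∂_4 = (5 − 4) − 0 = 1, and there is no ∂_4, so H_3 = Z.

(K is a triangulation of the 3-sphere S^3.)

H_0 = Z,  H_1 = 0,  H_2 = 0,  H_3 = Z.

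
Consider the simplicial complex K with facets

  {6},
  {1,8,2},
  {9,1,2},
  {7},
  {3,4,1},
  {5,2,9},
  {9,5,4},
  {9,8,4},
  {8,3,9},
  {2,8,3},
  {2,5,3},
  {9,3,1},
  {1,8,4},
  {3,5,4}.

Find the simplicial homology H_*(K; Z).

K has 9 vertices, 18 edges, 12 triangles.
rank ∂_0 = 0, rank ∂_1 = 6 ⇒ b_0 = 9 − 0 − 6 = 3; all invariant factors of ∂_1 are 1 so no torsion. So H_0 = Z^3.
rank ∂_1 = 6, rank ∂_2 = 12 ⇒ b_1 = 18 − 6 − 12 = 0; ∂_2 has invariant factor(s) [2] giving torsion. So H_1 = Z/2Z.
rank ∂_2 = 12, rank ∂_3 = 0 ⇒ b_2 = 12 − 12 − 0 = 0. So H_2 = 0.

H_0 = Z^3,  H_1 = Z/2Z,  H_2 = 0.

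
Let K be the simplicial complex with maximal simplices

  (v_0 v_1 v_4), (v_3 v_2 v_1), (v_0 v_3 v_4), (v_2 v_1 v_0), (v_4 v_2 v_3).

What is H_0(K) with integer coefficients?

H_0 = Z.

Order the vertices as v_0 < v_1 < v_2 < v_3 < v_4. Listing each simplex with vertices in this order, K has dimension 2 with simplices:

  0-simplices (5): [v_0], [v_1], [v_2], [v_3], [v_4]
  1-simplices (10): [v_0,v_1], [v_0,v_2], [v_0,v_3], [v_0,v_4], [v_1,v_2], [v_1,v_3], [v_1,v_4], [v_2,v_3], [v_2,v_4], [v_3,v_4]
  2-simplices (5): [v_0,v_1,v_2], [v_0,v_1,v_4], [v_0,v_3,v_4], [v_1,v_2,v_3], [v_2,v_3,v_4]

so the chain groups are C_0 ≅ Z^5, C_1 ≅ Z^10, C_2 ≅ Z^5.

The boundary map ∂_1: C_1 → C_0 sends each edge [p,q] (with p < q) to q − p.
As a 5×10 matrix over Z this has rank 4, with invariant factors (1,1,1,1).

∂_2: C_2 → C_1 maps a triangle to the signed sum of its edges. For instance
  ∂[v_1,v_2,v_3] = [v_2,v_3] − [v_1,v_3] + [v_1,v_2],
  ∂[v_0,v_3,v_4] = [v_3,v_4] − [v_0,v_4] + [v_0,v_3].
This gives a 10×5 integer matrix of rank 5; reducing to Smith normal form yields diagonal entries (1,1,1,1,1).

Now H_k = ker ∂_k / im ∂_{k+1}, so:

  H_0: rank C_0 − rank ∂_1 = 5 − 4 = 1, and the invariant factors of ∂_1 are all 1, so H_0 ≅ Z.

(K is a triangulation of the Möbius band.)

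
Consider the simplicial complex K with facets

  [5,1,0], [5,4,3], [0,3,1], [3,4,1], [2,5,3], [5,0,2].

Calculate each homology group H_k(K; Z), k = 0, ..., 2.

K has 6 vertices, 12 edges, 6 triangles.
rank ∂_0 = 0, rank ∂_1 = 5 ⇒ b_0 = 6 − 0 − 5 = 1; all invariant factors of ∂_1 are 1 so no torsion. So H_0 = Z.
rank ∂_1 = 5, rank ∂_2 = 6 ⇒ b_1 = 12 − 5 − 6 = 1; all invariant factors of ∂_2 are 1 so no torsion. So H_1 = Z.
rank ∂_2 = 6, rank ∂_3 = 0 ⇒ b_2 = 6 − 6 − 0 = 0. So H_2 = 0.

H_0 = Z,  H_1 = Z,  H_2 = 0.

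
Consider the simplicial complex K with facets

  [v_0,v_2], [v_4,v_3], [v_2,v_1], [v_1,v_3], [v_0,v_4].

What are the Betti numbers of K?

Fix the vertex order v_0 < v_1 < v_2 < v_3 < v_4 and write every simplex with vertices in increasing order. Then dim K = 1 and the simplices of K are:

  0-simplices (5): [v_0], [v_1], [v_2], [v_3], [v_4]
  1-simplices (5): [v_0,v_2], [v_0,v_4], [v_1,v_2], [v_1,v_3], [v_3,v_4]

so the chain groups are C_0 ≅ Z^5, C_1 ≅ Z^5.

The boundary map ∂_1: C_1 → C_0 maps an edge to its endpoints' difference, ∂[p,q] = q − p.
As a 5×5 matrix over Z this has rank 4, with invariant factors (1,1,1,1).

Now H_k = ker ∂_k / im ∂_{k+1}, so:

  H_0: rank C_0 − rank ∂_1 = 5 − 4 = 1, and the invariant factors of ∂_1 are all 1, so H_0 ≅ Z.
  H_1: rank ker ∂_1 − rank ∂_2 = (5 − 4) − 0 = 1, and there is no ∂_2, so H_1 ≅ Z.

As a check, the Euler characteristic is 5 − 5 = 0, which agrees with 1 − 1 = 0.

Hence the Betti numbers are b_0 = 1, b_1 = 1.

b_0 = 1, b_1 = 1.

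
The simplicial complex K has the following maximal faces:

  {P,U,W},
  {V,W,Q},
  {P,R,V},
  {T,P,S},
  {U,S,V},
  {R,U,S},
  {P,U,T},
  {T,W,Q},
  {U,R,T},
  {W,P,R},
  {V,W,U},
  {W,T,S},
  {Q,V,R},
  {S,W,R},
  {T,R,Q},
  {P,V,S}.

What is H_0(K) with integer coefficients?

H_0 = Z.

K has 8 vertices, 24 edges, 16 triangles.
rank ∂_0 = 0, rank ∂_1 = 7 ⇒ b_0 = 8 − 0 − 7 = 1; all invariant factors of ∂_1 are 1 so no torsion. So H_0 ≅ Z.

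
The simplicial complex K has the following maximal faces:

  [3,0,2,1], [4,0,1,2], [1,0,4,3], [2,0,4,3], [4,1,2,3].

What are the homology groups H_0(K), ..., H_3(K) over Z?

H_0 = Z,  H_1 = 0,  H_2 = 0,  H_3 = Z.

Fix the vertex order 0 < 1 < 2 < 3 < 4 and write every simplex with vertices in increasing order. Then dim K = 3 and the simplices of K are:

  0-simplices (5): [0], [1], [2], [3], [4]
  1-simplices (10): [0,1], [0,2], [0,3], [0,4], [1,2], [1,3], [1,4], [2,3], [2,4], [3,4]
  2-simplices (10): [0,1,2], [0,1,3], [0,1,4], [0,2,3], [0,2,4], [0,3,4], [1,2,3], [1,2,4], [1,3,4], [2,3,4]
  3-simplices (5): [0,1,2,3], [0,1,2,4], [0,1,3,4], [0,2,3,4], [1,2,3,4]

Hence C_0 ≅ Z^5, C_1 ≅ Z^10, C_2 ≅ Z^10, C_3 ≅ Z^5.

Boundary ∂_1: C_1 → C_0 is given by ∂[p,q] = [q] − [p].
The resulting 5×10 matrix has rank 4, and its Smith normal form has invariant factors (1,1,1,1).

The boundary map ∂_2: C_2 → C_1 maps a triangle to the signed sum of its edges. For instance
  ∂[0,1,3] = [1,3] − [0,3] + [0,1],
  ∂[0,1,4] = [1,4] − [0,4] + [0,1].
The resulting 10×10 matrix has rank 6, and its Smith normal form has invariant factors (1,1,1,1,1,1).

Boundary ∂_3: C_3 → C_2 sends each 3-simplex σ to the alternating sum Σ_i (−1)^i (σ with its i-th vertex removed). For instance
  ∂[0,1,3,4] = [1,3,4] − [0,3,4] + [0,1,4] − [0,1,3],
  ∂[0,1,2,4] = [1,2,4] − [0,2,4] + [0,1,4] − [0,1,2].
The 10×5 boundary matrix has rank 4 and Smith normal form diag(1,1,1,1).

Now H_k = ker ∂_k / im ∂_{k+1}, so:

  H_0: rank C_0 − rank ∂_1 = 5 − 4 = 1, and the invariant factors of ∂_1 are all 1, so H_0 ≅ Z.
  H_1: rank ker ∂_1 − rank ∂_2 = (10 − 4) − 6 = 0, and the invariant factors of ∂_2 are all 1, so H_1 ≅ 0.
  H_2: rank ker ∂_2 − rank ∂_3 = (10 − 6) − 4 = 0, and the invariant factors of ∂_3 are all 1, so H_2 ≅ 0.
  H_3: rank ker ∂_3 − rank ∂_4 = (5 − 4) − 0 = 1, and there is no ∂_4, so H_3 ≅ Z.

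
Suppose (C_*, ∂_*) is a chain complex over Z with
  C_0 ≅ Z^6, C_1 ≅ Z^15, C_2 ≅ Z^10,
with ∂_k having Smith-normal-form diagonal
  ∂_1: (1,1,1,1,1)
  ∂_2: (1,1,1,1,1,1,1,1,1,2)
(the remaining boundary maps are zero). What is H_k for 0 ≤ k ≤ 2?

H_0: b_0 = 6 − 0 − 5 = 1; torsion from ∂_1 factors > 1: none. So H_0 ≅ Z.
H_1: b_1 = 15 − 5 − 10 = 0; torsion from ∂_2 factors > 1: [2]. So H_1 ≅ Z/2.
H_2: b_2 = 10 − 10 − 0 = 0; torsion from ∂_3 factors > 1: none. So H_2 ≅ 0.

H_0 ≅ Z,  H_1 ≅ Z/2,  H_2 = 0.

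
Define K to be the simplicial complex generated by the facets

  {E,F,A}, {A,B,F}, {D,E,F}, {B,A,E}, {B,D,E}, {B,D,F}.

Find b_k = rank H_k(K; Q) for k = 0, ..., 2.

b_0 = 1, b_1 = 0, b_2 = 1.

We work with the vertex ordering A < B < D < E < F. The simplices of K, each written with vertices in increasing order, are:

  0-simplices (5): A, B, D, E, F
  1-simplices (9): AB, AE, AF, BD, BE, BF, DE, DF, EF
  2-simplices (6): ABE, ABF, AEF, BDE, BDF, DEF

giving chain groups C_0 ≅ Z^5, C_1 ≅ Z^9, C_2 ≅ Z^6.

∂_1: C_1 → C_0 maps an edge to its endpoints' difference, ∂[p,q] = q − p. For instance
  ∂AE = E − A.
The resulting 5×9 matrix has rank 4, and its Smith normal form has invariant factors (1,1,1,1).

Boundary ∂_2: C_2 → C_1 maps a triangle to the signed sum of its edges. For instance
  ∂DEF = EF − DF + DE,
  ∂AEF = EF − AF + AE.
The 9×6 boundary matrix has rank 5 and Smith normal form diag(1,1,1,1,1).

Reading off H_k = ker ∂_k / im ∂_{k+1}:

  H_0: rank C_0 − rank ∂_1 = 5 − 4 = 1, and the invariant factors of ∂_1 are all 1, so H_0 = Z.
  H_1: rank ker ∂_1 − rank ∂_2 = (9 − 4) − 5 = 0, and the invariant factors of ∂_2 are all 1, so H_1 = 0.
  H_2: rank ker ∂_2 − rank ∂_3 = (6 − 5) − 0 = 1, and there is no ∂_3, so H_2 = Z.

(K is a triangulation of the 2-sphere S^2.)

Hence the Betti numbers are b_0 = 1, b_1 = 0, b_2 = 1.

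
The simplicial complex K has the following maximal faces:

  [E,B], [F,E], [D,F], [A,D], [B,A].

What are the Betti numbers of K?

b_0 = 1, b_1 = 1.

We work with the vertex ordering A < B < D < E < F. The simplices of K, each written with vertices in increasing order, are:

  0-simplices (5): A, B, D, E, F
  1-simplices (5): AB, AD, BE, DF, EF

so the chain groups are C_0 ≅ Z^5, C_1 ≅ Z^5.

The boundary map ∂_1: C_1 → C_0 is given by ∂[p,q] = [q] − [p]. For instance
  ∂AB = B − A.
The resulting 5×5 matrix has rank 4, and its Smith normal form has invariant factors (1,1,1,1).

Reading off H_k = ker ∂_k / im ∂_{k+1}:

  H_0: rank C_0 − rank ∂_1 = 5 − 4 = 1, and the invariant factors of ∂_1 are all 1, so H_0 ≅ Z.
  H_1: rank ker ∂_1 − rank ∂_2 = (5 − 4) − 0 = 1, and there is no ∂_2, so H_1 ≅ Z.

As a check, the Euler characteristic is 5 − 5 = 0, which agrees with 1 − 1 = 0.
(K is a triangulation of the circle S^1.)

Hence the Betti numbers are b_0 = 1, b_1 = 1.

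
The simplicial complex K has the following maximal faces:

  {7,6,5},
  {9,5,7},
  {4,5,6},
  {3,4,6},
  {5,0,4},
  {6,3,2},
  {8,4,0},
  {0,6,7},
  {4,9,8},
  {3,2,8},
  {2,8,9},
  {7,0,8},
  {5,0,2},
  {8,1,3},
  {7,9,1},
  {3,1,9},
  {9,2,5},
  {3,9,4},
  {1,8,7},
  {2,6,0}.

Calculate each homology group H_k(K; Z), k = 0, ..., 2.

Fix the vertex order 0 < 1 < 2 < 3 < 4 < 5 < 6 < 7 < 8 < 9 and write every simplex with vertices in increasing order. Then dim K = 2 and the simplices of K are:

  0-simplices (10): [0], [1], [2], [3], [4], [5], [6], [7], [8], [9]
  1-simplices (30): (30 of them)
  2-simplices (20): (20 of them)

giving chain groups C_0 ≅ Z^10, C_1 ≅ Z^30, C_2 ≅ Z^20.

The boundary map ∂_1: C_1 → C_0 is given by ∂[p,q] = [q] − [p]. For instance
  ∂[2,8] = [8] − [2].
The resulting 10×30 matrix has rank 9, and its Smith normal form has invariant factors (1,1,1,1,1,1,1,1,1).

The boundary map ∂_2: C_2 → C_1 sends each 2-simplex [p,q,r] to [q,r] − [p,r] + [p,q]. For instance
  ∂[1,3,8] = [3,8] − [1,8] + [1,3],
  ∂[0,6,7] = [6,7] − [0,7] + [0,6].
This gives a 30×20 integer matrix of rank 20; reducing to Smith normal form yields diagonal entries (1,1,1,1,1,1,1,1,1,1,1,1,1,1,1,1,1,1,1,2).

From H_k ≅ ker(∂_k) / im(∂_{k+1}) we obtain:

  H_0: rank C_0 − rank ∂_1 = 10 − 9 = 1, and the invariant factors of ∂_1 are all 1, so H_0 = Z.
  H_1: rank ker ∂_1 − rank ∂_2 = (30 − 9) − 20 = 1, and ∂_2 has invariant factor 2 > 1, so H_1 = Z ⊕ Z/2.
  H_2: rank ker ∂_2 − rank ∂_3 = (20 − 20) − 0 = 0, and there is no ∂_3, so H_2 = 0.

H_0 = Z,  H_1 = Z ⊕ Z/2,  H_2 = 0.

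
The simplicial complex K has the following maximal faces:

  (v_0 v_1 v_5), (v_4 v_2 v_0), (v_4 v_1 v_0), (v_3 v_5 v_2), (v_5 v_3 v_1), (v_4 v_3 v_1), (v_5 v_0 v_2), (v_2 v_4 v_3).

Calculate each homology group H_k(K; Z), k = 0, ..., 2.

K has 6 vertices, 12 edges, 8 triangles.
rank ∂_0 = 0, rank ∂_1 = 5 ⇒ b_0 = 6 − 0 − 5 = 1; all invariant factors of ∂_1 are 1 so no torsion. So H_0 ≅ Z.
rank ∂_1 = 5, rank ∂_2 = 7 ⇒ b_1 = 12 − 5 − 7 = 0; all invariant factors of ∂_2 are 1 so no torsion. So H_1 ≅ 0.
rank ∂_2 = 7, rank ∂_3 = 0 ⇒ b_2 = 8 − 7 − 0 = 1. So H_2 ≅ Z.

H_0 ≅ Z,  H_1 = 0,  H_2 ≅ Z.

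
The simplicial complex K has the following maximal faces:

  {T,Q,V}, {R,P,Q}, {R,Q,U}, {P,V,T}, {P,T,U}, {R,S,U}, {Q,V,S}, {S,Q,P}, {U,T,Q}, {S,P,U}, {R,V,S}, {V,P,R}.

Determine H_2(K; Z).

Order the vertices as P < Q < R < S < T < U < V. Listing each simplex with vertices in this order, K has dimension 2 with simplices:

  0-simplices (7): P, Q, R, S, T, U, V
  1-simplices (18): PQ, PR, PS, PT, PU, PV, QR, QS, QT, QU, QV, RS, RU, RV, SU, SV, TU, TV
  2-simplices (12): PQR, PQS, PRV, PSU, PTU, PTV, QRU, QSV, QTU, QTV, RSU, RSV

so the chain groups are C_0 ≅ Z^7, C_1 ≅ Z^18, C_2 ≅ Z^12.

Boundary ∂_1: C_1 → C_0 maps an edge to its endpoints' difference, ∂[p,q] = q − p. For instance
  ∂RS = S − R.
As a 7×18 matrix over Z this has rank 6, with invariant factors (1,1,1,1,1,1).

Boundary ∂_2: C_2 → C_1 maps a triangle to the signed sum of its edges. For instance
  ∂PTV = TV − PV + PT,
  ∂PQS = QS − PS + PQ.
This gives a 18×12 integer matrix of rank 12; reducing to Smith normal form yields diagonal entries (1,1,1,1,1,1,1,1,1,1,1,2).

From H_k ≅ ker(∂_k) / im(∂_{k+1}) we obtain:

  H_2: rank ker ∂_2 − rank ∂_3 = (12 − 12) − 0 = 0, and there is no ∂_3, so H_2 ≅ 0.

H_2 = 0.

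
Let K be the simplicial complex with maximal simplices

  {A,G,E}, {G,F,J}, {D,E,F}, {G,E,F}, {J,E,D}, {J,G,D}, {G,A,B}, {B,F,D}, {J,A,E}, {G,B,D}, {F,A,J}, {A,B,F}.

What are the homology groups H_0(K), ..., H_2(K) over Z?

Order the vertices as A < B < D < E < F < G < J. Listing each simplex with vertices in this order, K has dimension 2 with simplices:

  0-simplices (7): A, B, D, E, F, G, J
  1-simplices (18): AB, AE, AF, AG, AJ, BD, BF, BG, DE, DF, DG, DJ, EF, EG, EJ, FG, FJ, GJ
  2-simplices (12): ABF, ABG, AEG, AEJ, AFJ, BDF, BDG, DEF, DEJ, DGJ, EFG, FGJ

giving chain groups C_0 ≅ Z^7, C_1 ≅ Z^18, C_2 ≅ Z^12.

The boundary map ∂_1: C_1 → C_0 sends each edge [p,q] (with p < q) to q − p. For instance
  ∂AF = F − A.
The resulting 7×18 matrix has rank 6, and its Smith normal form has invariant factors (1,1,1,1,1,1).

The boundary map ∂_2: C_2 → C_1 maps a triangle to the signed sum of its edges. For instance
  ∂ABF = BF − AF + AB,
  ∂AFJ = FJ − AJ + AF.
The 18×12 boundary matrix has rank 12 and Smith normal form diag(1,1,1,1,1,1,1,1,1,1,1,2).

Now H_k = ker ∂_k / im ∂_{k+1}, so:

  H_0: rank C_0 − rank ∂_1 = 7 − 6 = 1, and the invariant factors of ∂_1 are all 1, so H_0 = Z.
  H_1: rank ker ∂_1 − rank ∂_2 = (18 − 6) − 12 = 0, and ∂_2 has invariant factor 2 > 1, so H_1 = Z/2.
  H_2: rank ker ∂_2 − rank ∂_3 = (12 − 12) − 0 = 0, and there is no ∂_3, so H_2 = 0.

H_0 = Z,  H_1 = Z/2,  H_2 = 0.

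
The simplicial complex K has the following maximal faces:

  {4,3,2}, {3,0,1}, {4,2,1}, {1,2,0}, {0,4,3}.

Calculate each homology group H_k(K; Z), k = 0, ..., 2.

H_0 = Z,  H_1 = Z,  H_2 = 0.

We work with the vertex ordering 0 < 1 < 2 < 3 < 4. The simplices of K, each written with vertices in increasing order, are:

  0-simplices (5): [0], [1], [2], [3], [4]
  1-simplices (10): [0,1], [0,2], [0,3], [0,4], [1,2], [1,3], [1,4], [2,3], [2,4], [3,4]
  2-simplices (5): [0,1,2], [0,1,3], [0,3,4], [1,2,4], [2,3,4]

so the chain groups are C_0 ≅ Z^5, C_1 ≅ Z^10, C_2 ≅ Z^5.

∂_1: C_1 → C_0 maps an edge to its endpoints' difference, ∂[p,q] = q − p.
The resulting 5×10 matrix has rank 4, and its Smith normal form has invariant factors (1,1,1,1).

Boundary ∂_2: C_2 → C_1 acts by ∂[p,q,r] = [q,r] − [p,r] + [p,q]. For instance
  ∂[2,3,4] = [3,4] − [2,4] + [2,3],
  ∂[0,1,3] = [1,3] − [0,3] + [0,1].
The 10×5 boundary matrix has rank 5 and Smith normal form diag(1,1,1,1,1).

Now H_k = ker ∂_k / im ∂_{k+1}, so:

  H_0: rank C_0 − rank ∂_1 = 5 − 4 = 1, and the invariant factors of ∂_1 are all 1, so H_0 = Z.
  H_1: rank ker ∂_1 − rank ∂_2 = (10 − 4) − 5 = 1, and the invariant factors of ∂_2 are all 1, so H_1 = Z.
  H_2: rank ker ∂_2 − rank ∂_3 = (5 − 5) − 0 = 0, and there is no ∂_3, so H_2 = 0.

As a check, the Euler characteristic is 5 − 10 + 5 = 0, which agrees with 1 − 1 + 0 = 0.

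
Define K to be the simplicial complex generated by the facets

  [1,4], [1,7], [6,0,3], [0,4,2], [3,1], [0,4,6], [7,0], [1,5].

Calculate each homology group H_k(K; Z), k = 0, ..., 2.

K has 8 vertices, 12 edges, 3 triangles.
rank ∂_0 = 0, rank ∂_1 = 7 ⇒ b_0 = 8 − 0 − 7 = 1; all invariant factors of ∂_1 are 1 so no torsion. So H_0 ≅ Z.
rank ∂_1 = 7, rank ∂_2 = 3 ⇒ b_1 = 12 − 7 − 3 = 2; all invariant factors of ∂_2 are 1 so no torsion. So H_1 ≅ Z^2.
rank ∂_2 = 3, rank ∂_3 = 0 ⇒ b_2 = 3 − 3 − 0 = 0. So H_2 ≅ 0.

H_0 = Z,  H_1 = Z^2,  H_2 = 0.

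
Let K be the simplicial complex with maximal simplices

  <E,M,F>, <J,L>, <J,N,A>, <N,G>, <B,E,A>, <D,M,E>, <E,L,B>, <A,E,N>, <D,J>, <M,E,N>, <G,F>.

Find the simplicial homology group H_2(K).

K has 10 vertices, 19 edges, 7 triangles.
rank ∂_2 = 7, rank ∂_3 = 0 ⇒ b_2 = 7 − 7 − 0 = 0. So H_2 ≅ 0.

H_2 ≅ 0.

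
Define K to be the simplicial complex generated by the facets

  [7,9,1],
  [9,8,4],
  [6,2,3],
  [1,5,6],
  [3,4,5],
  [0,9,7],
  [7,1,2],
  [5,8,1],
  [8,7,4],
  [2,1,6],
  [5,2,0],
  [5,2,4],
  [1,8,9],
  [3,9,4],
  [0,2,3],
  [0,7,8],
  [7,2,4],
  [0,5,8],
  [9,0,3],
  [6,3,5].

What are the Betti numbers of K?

Take the total order 0 < 1 < 2 < 3 < 4 < 5 < 6 < 7 < 8 < 9 on the vertex set. Then K (dimension 2) consists of the simplices:

  0-simplices (10): [0], [1], [2], [3], [4], [5], [6], [7], [8], [9]
  1-simplices (30): (30 of them)
  2-simplices (20): (20 of them)

giving chain groups C_0 ≅ Z^10, C_1 ≅ Z^30, C_2 ≅ Z^20.

The boundary map ∂_1: C_1 → C_0 is given by ∂[p,q] = [q] − [p]. For instance
  ∂[3,5] = [5] − [3].
The resulting 10×30 matrix has rank 9, and its Smith normal form has invariant factors (1,1,1,1,1,1,1,1,1).

The boundary map ∂_2: C_2 → C_1 acts by ∂[p,q,r] = [q,r] − [p,r] + [p,q]. For instance
  ∂[2,3,6] = [3,6] − [2,6] + [2,3],
  ∂[1,2,7] = [2,7] − [1,7] + [1,2].
The 30×20 boundary matrix has rank 20 and Smith normal form diag(1,1,1,1,1,1,1,1,1,1,1,1,1,1,1,1,1,1,1,2).

From H_k ≅ ker(∂_k) / im(∂_{k+1}) we obtain:

  H_0: rank C_0 − rank ∂_1 = 10 − 9 = 1, and the invariant factors of ∂_1 are all 1, so H_0 ≅ Z.
  H_1: rank ker ∂_1 − rank ∂_2 = (30 − 9) − 20 = 1, and ∂_2 has invariant factor 2 > 1, so H_1 ≅ Z ⊕ Z/2Z.
  H_2: rank ker ∂_2 − rank ∂_3 = (20 − 20) − 0 = 0, and there is no ∂_3, so H_2 ≅ 0.

As a check, the Euler characteristic is 10 − 30 + 20 = 0, which agrees with 1 − 1 + 0 = 0.

Hence the Betti numbers are b_0 = 1, b_1 = 1, b_2 = 0.

b_0 = 1, b_1 = 1, b_2 = 0.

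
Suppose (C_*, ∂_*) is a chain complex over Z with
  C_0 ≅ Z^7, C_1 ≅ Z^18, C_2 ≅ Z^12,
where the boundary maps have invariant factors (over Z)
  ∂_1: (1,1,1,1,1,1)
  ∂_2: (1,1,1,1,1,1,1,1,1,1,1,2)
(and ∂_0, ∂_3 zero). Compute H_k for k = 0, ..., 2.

H_0: b_0 = 7 − 0 − 6 = 1; torsion from ∂_1 factors > 1: none. So H_0 = Z.
H_1: b_1 = 18 − 6 − 12 = 0; torsion from ∂_2 factors > 1: [2]. So H_1 = Z/2.
H_2: b_2 = 12 − 12 − 0 = 0; torsion from ∂_3 factors > 1: none. So H_2 = 0.

H_0 = Z,  H_1 = Z/2,  H_2 = 0.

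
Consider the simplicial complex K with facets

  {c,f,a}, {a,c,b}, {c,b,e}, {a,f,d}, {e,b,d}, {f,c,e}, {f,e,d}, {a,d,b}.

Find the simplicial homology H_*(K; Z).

H_0 ≅ Z,  H_1 = 0,  H_2 ≅ Z.

We work with the vertex ordering a < b < c < d < e < f. The simplices of K, each written with vertices in increasing order, are:

  0-simplices (6): a, b, c, d, e, f
  1-simplices (12): ab, ac, ad, af, bc, bd, be, ce, cf, de, df, ef
  2-simplices (8): abc, abd, acf, adf, bce, bde, cef, def

so the chain groups are C_0 ≅ Z^6, C_1 ≅ Z^12, C_2 ≅ Z^8.

∂_1: C_1 → C_0 maps an edge to its endpoints' difference, ∂[p,q] = q − p. For instance
  ∂be = e − b.
As a 6×12 matrix over Z this has rank 5, with invariant factors (1,1,1,1,1).

Boundary ∂_2: C_2 → C_1 acts by ∂[p,q,r] = [q,r] − [p,r] + [p,q]. For instance
  ∂acf = cf − af + ac,
  ∂cef = ef − cf + ce.
As a 12×8 matrix over Z this has rank 7, with invariant factors (1,1,1,1,1,1,1).

Reading off H_k = ker ∂_k / im ∂_{k+1}:

  H_0: rank C_0 − rank ∂_1 = 6 − 5 = 1, and the invariant factors of ∂_1 are all 1, so H_0 = Z.
  H_1: rank ker ∂_1 − rank ∂_2 = (12 − 5) − 7 = 0, and the invariant factors of ∂_2 are all 1, so H_1 = 0.
  H_2: rank ker ∂_2 − rank ∂_3 = (8 − 7) − 0 = 1, and there is no ∂_3, so H_2 = Z.

As a check, the Euler characteristic is 6 − 12 + 8 = 2, which agrees with 1 − 0 + 1 = 2.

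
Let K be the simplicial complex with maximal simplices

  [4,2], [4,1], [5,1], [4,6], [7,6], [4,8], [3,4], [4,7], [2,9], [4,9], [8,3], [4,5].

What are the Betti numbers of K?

b_0 = 1, b_1 = 4.

Take the total order 1 < 2 < 3 < 4 < 5 < 6 < 7 < 8 < 9 on the vertex set. Then K (dimension 1) consists of the simplices:

  0-simplices (9): [1], [2], [3], [4], [5], [6], [7], [8], [9]
  1-simplices (12): [1,4], [1,5], [2,4], [2,9], [3,4], [3,8], [4,5], [4,6], [4,7], [4,8], [4,9], [6,7]

so the chain groups are C_0 ≅ Z^9, C_1 ≅ Z^12.

∂_1: C_1 → C_0 is given by ∂[p,q] = [q] − [p].
This gives a 9×12 integer matrix of rank 8; reducing to Smith normal form yields diagonal entries (1,1,1,1,1,1,1,1).

Computing H_k = (kernel of ∂_k) / (image of ∂_{k+1}):

  H_0: rank C_0 − rank ∂_1 = 9 − 8 = 1, and the invariant factors of ∂_1 are all 1, so H_0 = Z.
  H_1: rank ker ∂_1 − rank ∂_2 = (12 − 8) − 0 = 4, and there is no ∂_2, so H_1 = Z^4.

As a check, the Euler characteristic is 9 − 12 = -3, which agrees with 1 − 4 = -3.
(K is a triangulation of a wedge of 4 circles.)

Hence the Betti numbers are b_0 = 1, b_1 = 4.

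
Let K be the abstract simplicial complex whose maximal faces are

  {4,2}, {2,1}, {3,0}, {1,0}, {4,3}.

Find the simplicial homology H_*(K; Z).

H_0 ≅ Z,  H_1 ≅ Z.

K has 5 vertices, 5 edges.
rank ∂_0 = 0, rank ∂_1 = 4 ⇒ b_0 = 5 − 0 − 4 = 1; all invariant factors of ∂_1 are 1 so no torsion. So H_0 = Z.
rank ∂_1 = 4, rank ∂_2 = 0 ⇒ b_1 = 5 − 4 − 0 = 1. So H_1 = Z.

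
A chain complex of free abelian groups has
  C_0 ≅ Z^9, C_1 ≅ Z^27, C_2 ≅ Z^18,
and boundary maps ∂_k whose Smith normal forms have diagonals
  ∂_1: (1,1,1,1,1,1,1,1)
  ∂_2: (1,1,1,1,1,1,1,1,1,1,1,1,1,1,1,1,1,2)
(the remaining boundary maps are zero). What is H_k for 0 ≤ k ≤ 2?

H_0 = Z,  H_1 = Z ⊕ Z/2Z,  H_2 = 0.

H_0: b_0 = 9 − 0 − 8 = 1; torsion from ∂_1 factors > 1: none. So H_0 = Z.
H_1: b_1 = 27 − 8 − 18 = 1; torsion from ∂_2 factors > 1: [2]. So H_1 = Z ⊕ Z/2Z.
H_2: b_2 = 18 − 18 − 0 = 0; torsion from ∂_3 factors > 1: none. So H_2 = 0.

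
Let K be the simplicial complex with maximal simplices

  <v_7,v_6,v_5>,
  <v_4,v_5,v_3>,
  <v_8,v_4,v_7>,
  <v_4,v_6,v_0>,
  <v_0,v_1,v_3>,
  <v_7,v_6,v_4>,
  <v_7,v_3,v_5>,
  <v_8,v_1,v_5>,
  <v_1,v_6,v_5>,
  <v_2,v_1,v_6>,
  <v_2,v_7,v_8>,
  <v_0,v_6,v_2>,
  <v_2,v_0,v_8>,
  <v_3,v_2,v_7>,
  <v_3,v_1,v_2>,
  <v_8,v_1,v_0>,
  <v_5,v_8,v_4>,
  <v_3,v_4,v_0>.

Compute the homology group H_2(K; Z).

Order the vertices as v_0 < v_1 < v_2 < v_3 < v_4 < v_5 < v_6 < v_7 < v_8. Listing each simplex with vertices in this order, K has dimension 2 with simplices:

  0-simplices (9): [v_0], [v_1], [v_2], [v_3], [v_4], [v_5], [v_6], [v_7], [v_8]
  1-simplices (27): (27 of them)
  2-simplices (18): (18 of them)

so the chain groups are C_0 ≅ Z^9, C_1 ≅ Z^27, C_2 ≅ Z^18.

The boundary map ∂_1: C_1 → C_0 maps an edge to its endpoints' difference, ∂[p,q] = q − p. For instance
  ∂[v_1,v_6] = [v_6] − [v_1].
This gives a 9×27 integer matrix of rank 8; reducing to Smith normal form yields diagonal entries (1,1,1,1,1,1,1,1).

Boundary ∂_2: C_2 → C_1 sends each 2-simplex [p,q,r] to [q,r] − [p,r] + [p,q]. For instance
  ∂[v_0,v_2,v_8] = [v_2,v_8] − [v_0,v_8] + [v_0,v_2],
  ∂[v_3,v_5,v_7] = [v_5,v_7] − [v_3,v_7] + [v_3,v_5].
As a 27×18 matrix over Z this has rank 18, with invariant factors (1,1,1,1,1,1,1,1,1,1,1,1,1,1,1,1,1,2).

Reading off H_k = ker ∂_k / im ∂_{k+1}:

  H_2: rank ker ∂_2 − rank ∂_3 = (18 − 18) − 0 = 0, and there is no ∂_3, so H_2 = 0.

(K is a triangulation of the Klein bottle.)

H_2 = 0.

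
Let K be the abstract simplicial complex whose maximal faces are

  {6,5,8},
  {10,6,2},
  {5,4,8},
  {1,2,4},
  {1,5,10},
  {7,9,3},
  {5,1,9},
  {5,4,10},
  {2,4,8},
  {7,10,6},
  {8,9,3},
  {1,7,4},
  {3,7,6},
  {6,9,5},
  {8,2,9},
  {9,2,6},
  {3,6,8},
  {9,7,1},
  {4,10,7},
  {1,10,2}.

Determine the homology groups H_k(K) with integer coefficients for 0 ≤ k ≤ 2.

K has 10 vertices, 30 edges, 20 triangles.
rank ∂_0 = 0, rank ∂_1 = 9 ⇒ b_0 = 10 − 0 − 9 = 1; all invariant factors of ∂_1 are 1 so no torsion. So H_0 = Z.
rank ∂_1 = 9, rank ∂_2 = 20 ⇒ b_1 = 30 − 9 − 20 = 1; ∂_2 has invariant factor(s) [2] giving torsion. So H_1 = Z × Z/2.
rank ∂_2 = 20, rank ∂_3 = 0 ⇒ b_2 = 20 − 20 − 0 = 0. So H_2 = 0.

H_0 ≅ Z,  H_1 ≅ Z × Z/2,  H_2 = 0.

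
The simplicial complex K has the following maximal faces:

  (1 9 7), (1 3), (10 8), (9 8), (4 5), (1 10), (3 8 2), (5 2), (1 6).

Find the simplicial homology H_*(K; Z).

H_0 = Z,  H_1 = Z^2,  H_2 = 0.

Order the vertices as 1 < 2 < 3 < 4 < 5 < 6 < 7 < 8 < 9 < 10. Listing each simplex with vertices in this order, K has dimension 2 with simplices:

  0-simplices (10): [1], [2], [3], [4], [5], [6], [7], [8], [9], [10]
  1-simplices (13): [1,3], [1,6], [1,7], [1,9], [1,10], [2,3], [2,5], [2,8], [3,8], [4,5], [7,9], [8,9], [8,10]
  2-simplices (2): [1,7,9], [2,3,8]

so the chain groups are C_0 ≅ Z^10, C_1 ≅ Z^13, C_2 ≅ Z^2.

Boundary ∂_1: C_1 → C_0 sends each edge [p,q] (with p < q) to q − p.
This gives a 10×13 integer matrix of rank 9; reducing to Smith normal form yields diagonal entries (1,1,1,1,1,1,1,1,1).

The boundary map ∂_2: C_2 → C_1 acts by ∂[p,q,r] = [q,r] − [p,r] + [p,q]. For instance
  ∂[2,3,8] = [3,8] − [2,8] + [2,3],
  ∂[1,7,9] = [7,9] − [1,9] + [1,7].
As a 13×2 matrix over Z this has rank 2, with invariant factors (1,1).

Reading off H_k = ker ∂_k / im ∂_{k+1}:

  H_0: rank C_0 − rank ∂_1 = 10 − 9 = 1, and the invariant factors of ∂_1 are all 1, so H_0 ≅ Z.
  H_1: rank ker ∂_1 − rank ∂_2 = (13 − 9) − 2 = 2, and the invariant factors of ∂_2 are all 1, so H_1 ≅ Z^2.
  H_2: rank ker ∂_2 − rank ∂_3 = (2 − 2) − 0 = 0, and there is no ∂_3, so H_2 ≅ 0.

As a check, the Euler characteristic is 10 − 13 + 2 = -1, which agrees with 1 − 2 + 0 = -1.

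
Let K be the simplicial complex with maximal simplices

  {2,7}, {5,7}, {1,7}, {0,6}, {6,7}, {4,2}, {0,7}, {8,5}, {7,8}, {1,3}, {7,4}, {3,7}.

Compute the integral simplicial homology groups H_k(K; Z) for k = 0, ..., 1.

Fix the vertex order 0 < 1 < 2 < 3 < 4 < 5 < 6 < 7 < 8 and write every simplex with vertices in increasing order. Then dim K = 1 and the simplices of K are:

  0-simplices (9): [0], [1], [2], [3], [4], [5], [6], [7], [8]
  1-simplices (12): [0,6], [0,7], [1,3], [1,7], [2,4], [2,7], [3,7], [4,7], [5,7], [5,8], [6,7], [7,8]

giving chain groups C_0 ≅ Z^9, C_1 ≅ Z^12.

∂_1: C_1 → C_0 maps an edge to its endpoints' difference, ∂[p,q] = q − p.
The 9×12 boundary matrix has rank 8 and Smith normal form diag(1,1,1,1,1,1,1,1).

Now H_k = ker ∂_k / im ∂_{k+1}, so:

  H_0: rank C_0 − rank ∂_1 = 9 − 8 = 1, and the invariant factors of ∂_1 are all 1, so H_0 ≅ Z.
  H_1: rank ker ∂_1 − rank ∂_2 = (12 − 8) − 0 = 4, and there is no ∂_2, so H_1 ≅ Z^4.

As a check, the Euler characteristic is 9 − 12 = -3, which agrees with 1 − 4 = -3.
(K is a triangulation of a wedge of 4 circles.)

H_0 = Z,  H_1 = Z^4.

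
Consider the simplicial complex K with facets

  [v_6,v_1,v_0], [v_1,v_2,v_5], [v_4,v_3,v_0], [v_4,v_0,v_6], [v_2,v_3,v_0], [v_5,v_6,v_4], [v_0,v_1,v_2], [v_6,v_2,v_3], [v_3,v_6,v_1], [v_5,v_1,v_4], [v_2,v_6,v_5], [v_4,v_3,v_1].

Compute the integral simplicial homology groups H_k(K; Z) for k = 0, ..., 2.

H_0 = Z,  H_1 = Z_2,  H_2 = 0.

We work with the vertex ordering v_0 < v_1 < v_2 < v_3 < v_4 < v_5 < v_6. The simplices of K, each written with vertices in increasing order, are:

  0-simplices (7): [v_0], [v_1], [v_2], [v_3], [v_4], [v_5], [v_6]
  1-simplices (18): (18 of them)
  2-simplices (12): (12 of them)

giving chain groups C_0 ≅ Z^7, C_1 ≅ Z^18, C_2 ≅ Z^12.

The boundary map ∂_1: C_1 → C_0 maps an edge to its endpoints' difference, ∂[p,q] = q − p.
The resulting 7×18 matrix has rank 6, and its Smith normal form has invariant factors (1,1,1,1,1,1).

Boundary ∂_2: C_2 → C_1 maps a triangle to the signed sum of its edges. For instance
  ∂[v_0,v_2,v_3] = [v_2,v_3] − [v_0,v_3] + [v_0,v_2],
  ∂[v_2,v_3,v_6] = [v_3,v_6] − [v_2,v_6] + [v_2,v_3].
The resulting 18×12 matrix has rank 12, and its Smith normal form has invariant factors (1,1,1,1,1,1,1,1,1,1,1,2).

Now H_k = ker ∂_k / im ∂_{k+1}, so:

  H_0: rank C_0 − rank ∂_1 = 7 − 6 = 1, and the invariant factors of ∂_1 are all 1, so H_0 ≅ Z.
  H_1: rank ker ∂_1 − rank ∂_2 = (18 − 6) − 12 = 0, and ∂_2 has invariant factor 2 > 1, so H_1 ≅ Z_2.
  H_2: rank ker ∂_2 − rank ∂_3 = (12 − 12) − 0 = 0, and there is no ∂_3, so H_2 ≅ 0.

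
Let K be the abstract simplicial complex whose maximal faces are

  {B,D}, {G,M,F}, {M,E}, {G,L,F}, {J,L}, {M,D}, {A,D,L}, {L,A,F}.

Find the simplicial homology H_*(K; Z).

H_0 = Z,  H_1 = Z,  H_2 = 0.

We work with the vertex ordering A < B < D < E < F < G < J < L < M. The simplices of K, each written with vertices in increasing order, are:

  0-simplices (9): A, B, D, E, F, G, J, L, M
  1-simplices (13): AD, AF, AL, BD, DL, DM, EM, FG, FL, FM, GL, GM, JL
  2-simplices (4): ADL, AFL, FGL, FGM

giving chain groups C_0 ≅ Z^9, C_1 ≅ Z^13, C_2 ≅ Z^4.

The boundary map ∂_1: C_1 → C_0 maps an edge to its endpoints' difference, ∂[p,q] = q − p. For instance
  ∂GL = L − G.
The resulting 9×13 matrix has rank 8, and its Smith normal form has invariant factors (1,1,1,1,1,1,1,1).

∂_2: C_2 → C_1 sends each 2-simplex [p,q,r] to [q,r] − [p,r] + [p,q]. For instance
  ∂FGM = GM − FM + FG,
  ∂FGL = GL − FL + FG.
As a 13×4 matrix over Z this has rank 4, with invariant factors (1,1,1,1).

Reading off H_k = ker ∂_k / im ∂_{k+1}:

  H_0: rank C_0 − rank ∂_1 = 9 − 8 = 1, and the invariant factors of ∂_1 are all 1, so H_0 = Z.
  H_1: rank ker ∂_1 − rank ∂_2 = (13 − 8) − 4 = 1, and the invariant factors of ∂_2 are all 1, so H_1 = Z.
  H_2: rank ker ∂_2 − rank ∂_3 = (4 − 4) − 0 = 0, and there is no ∂_3, so H_2 = 0.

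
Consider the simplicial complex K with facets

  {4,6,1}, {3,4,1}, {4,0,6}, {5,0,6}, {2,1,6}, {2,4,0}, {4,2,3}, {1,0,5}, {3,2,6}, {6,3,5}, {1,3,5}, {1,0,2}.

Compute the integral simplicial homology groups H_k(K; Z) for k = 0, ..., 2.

Take the total order 0 < 1 < 2 < 3 < 4 < 5 < 6 on the vertex set. Then K (dimension 2) consists of the simplices:

  0-simplices (7): [0], [1], [2], [3], [4], [5], [6]
  1-simplices (18): [0,1], [0,2], [0,4], [0,5], [0,6], [1,2], [1,3], [1,4], [1,5], [1,6], [2,3], [2,4], [2,6], [3,4], [3,5], [3,6], [4,6], [5,6]
  2-simplices (12): [0,1,2], [0,1,5], [0,2,4], [0,4,6], [0,5,6], [1,2,6], [1,3,4], [1,3,5], [1,4,6], [2,3,4], [2,3,6], [3,5,6]

so the chain groups are C_0 ≅ Z^7, C_1 ≅ Z^18, C_2 ≅ Z^12.

Boundary ∂_1: C_1 → C_0 is given by ∂[p,q] = [q] − [p]. For instance
  ∂[3,4] = [4] − [3].
The 7×18 boundary matrix has rank 6 and Smith normal form diag(1,1,1,1,1,1).

The boundary map ∂_2: C_2 → C_1 maps a triangle to the signed sum of its edges. For instance
  ∂[1,2,6] = [2,6] − [1,6] + [1,2],
  ∂[0,4,6] = [4,6] − [0,6] + [0,4].
As a 18×12 matrix over Z this has rank 12, with invariant factors (1,1,1,1,1,1,1,1,1,1,1,2).

Now H_k = ker ∂_k / im ∂_{k+1}, so:

  H_0: rank C_0 − rank ∂_1 = 7 − 6 = 1, and the invariant factors of ∂_1 are all 1, so H_0 ≅ Z.
  H_1: rank ker ∂_1 − rank ∂_2 = (18 − 6) − 12 = 0, and ∂_2 has invariant factor 2 > 1, so H_1 ≅ Z/2.
  H_2: rank ker ∂_2 − rank ∂_3 = (12 − 12) − 0 = 0, and there is no ∂_3, so H_2 ≅ 0.

H_0 ≅ Z,  H_1 ≅ Z/2,  H_2 = 0.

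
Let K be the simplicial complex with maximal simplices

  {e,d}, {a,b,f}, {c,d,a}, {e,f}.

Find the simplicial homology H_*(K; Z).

H_0 ≅ Z,  H_1 ≅ Z,  H_2 = 0.

Fix the vertex order a < b < c < d < e < f and write every simplex with vertices in increasing order. Then dim K = 2 and the simplices of K are:

  0-simplices (6): a, b, c, d, e, f
  1-simplices (8): ab, ac, ad, af, bf, cd, de, ef
  2-simplices (2): abf, acd

giving chain groups C_0 ≅ Z^6, C_1 ≅ Z^8, C_2 ≅ Z^2.

∂_1: C_1 → C_0 sends each edge [p,q] (with p < q) to q − p. For instance
  ∂de = e − d.
The 6×8 boundary matrix has rank 5 and Smith normal form diag(1,1,1,1,1).

The boundary map ∂_2: C_2 → C_1 acts by ∂[p,q,r] = [q,r] − [p,r] + [p,q]. For instance
  ∂abf = bf − af + ab,
  ∂acd = cd − ad + ac.
The 8×2 boundary matrix has rank 2 and Smith normal form diag(1,1).

Now H_k = ker ∂_k / im ∂_{k+1}, so:

  H_0: rank C_0 − rank ∂_1 = 6 − 5 = 1, and the invariant factors of ∂_1 are all 1, so H_0 = Z.
  H_1: rank ker ∂_1 − rank ∂_2 = (8 − 5) − 2 = 1, and the invariant factors of ∂_2 are all 1, so H_1 = Z.
  H_2: rank ker ∂_2 − rank ∂_3 = (2 − 2) − 0 = 0, and there is no ∂_3, so H_2 = 0.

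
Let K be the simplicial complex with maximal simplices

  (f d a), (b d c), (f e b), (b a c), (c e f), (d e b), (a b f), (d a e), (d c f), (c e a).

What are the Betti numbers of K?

We work with the vertex ordering a < b < c < d < e < f. The simplices of K, each written with vertices in increasing order, are:

  0-simplices (6): a, b, c, d, e, f
  1-simplices (15): ab, ac, ad, ae, af, bc, bd, be, bf, cd, ce, cf, de, df, ef
  2-simplices (10): abc, abf, ace, ade, adf, bcd, bde, bef, cdf, cef

giving chain groups C_0 ≅ Z^6, C_1 ≅ Z^15, C_2 ≅ Z^10.

Boundary ∂_1: C_1 → C_0 is given by ∂[p,q] = [q] − [p]. For instance
  ∂cd = d − c.
The resulting 6×15 matrix has rank 5, and its Smith normal form has invariant factors (1,1,1,1,1).

The boundary map ∂_2: C_2 → C_1 sends each 2-simplex [p,q,r] to [q,r] − [p,r] + [p,q]. For instance
  ∂bef = ef − bf + be,
  ∂ace = ce − ae + ac.
The 15×10 boundary matrix has rank 10 and Smith normal form diag(1,1,1,1,1,1,1,1,1,2).

Reading off H_k = ker ∂_k / im ∂_{k+1}:

  H_0: rank C_0 − rank ∂_1 = 6 − 5 = 1, and the invariant factors of ∂_1 are all 1, so H_0 ≅ Z.
  H_1: rank ker ∂_1 − rank ∂_2 = (15 − 5) − 10 = 0, and ∂_2 has invariant factor 2 > 1, so H_1 ≅ Z/2.
  H_2: rank ker ∂_2 − rank ∂_3 = (10 − 10) − 0 = 0, and there is no ∂_3, so H_2 ≅ 0.

As a check, the Euler characteristic is 6 − 15 + 10 = 1, which agrees with 1 − 0 + 0 = 1.

Hence the Betti numbers are b_0 = 1, b_1 = 0, b_2 = 0.

b_0 = 1, b_1 = 0, b_2 = 0.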